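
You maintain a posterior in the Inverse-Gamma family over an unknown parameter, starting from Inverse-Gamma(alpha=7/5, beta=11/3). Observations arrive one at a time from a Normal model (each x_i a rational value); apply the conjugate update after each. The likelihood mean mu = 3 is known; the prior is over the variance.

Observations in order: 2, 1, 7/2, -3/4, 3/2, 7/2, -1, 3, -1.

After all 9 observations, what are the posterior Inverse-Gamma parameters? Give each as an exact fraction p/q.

obs 1: x=2 → posterior Inverse-Gamma(19/10, 25/6)
obs 2: x=1 → posterior Inverse-Gamma(12/5, 37/6)
obs 3: x=7/2 → posterior Inverse-Gamma(29/10, 151/24)
obs 4: x=-3/4 → posterior Inverse-Gamma(17/5, 1279/96)
obs 5: x=3/2 → posterior Inverse-Gamma(39/10, 1387/96)
obs 6: x=7/2 → posterior Inverse-Gamma(22/5, 1399/96)
obs 7: x=-1 → posterior Inverse-Gamma(49/10, 2167/96)
obs 8: x=3 → posterior Inverse-Gamma(27/5, 2167/96)
obs 9: x=-1 → posterior Inverse-Gamma(59/10, 2935/96)

alpha=59/10, beta=2935/96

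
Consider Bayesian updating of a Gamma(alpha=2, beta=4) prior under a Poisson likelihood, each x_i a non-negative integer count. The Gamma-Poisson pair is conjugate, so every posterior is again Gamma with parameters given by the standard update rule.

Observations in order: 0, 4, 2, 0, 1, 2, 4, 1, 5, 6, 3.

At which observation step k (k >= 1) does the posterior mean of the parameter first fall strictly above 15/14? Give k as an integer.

obs 1: x=0 → posterior Gamma(2, 5)
obs 2: x=4 → posterior Gamma(6, 6)
obs 3: x=2 → posterior Gamma(8, 7)
obs 4: x=0 → posterior Gamma(8, 8)
obs 5: x=1 → posterior Gamma(9, 9)
obs 6: x=2 → posterior Gamma(11, 10)
obs 7: x=4 → posterior Gamma(15, 11)
obs 8: x=1 → posterior Gamma(16, 12)
obs 9: x=5 → posterior Gamma(21, 13)
obs 10: x=6 → posterior Gamma(27, 14)
obs 11: x=3 → posterior Gamma(30, 15)

k = 3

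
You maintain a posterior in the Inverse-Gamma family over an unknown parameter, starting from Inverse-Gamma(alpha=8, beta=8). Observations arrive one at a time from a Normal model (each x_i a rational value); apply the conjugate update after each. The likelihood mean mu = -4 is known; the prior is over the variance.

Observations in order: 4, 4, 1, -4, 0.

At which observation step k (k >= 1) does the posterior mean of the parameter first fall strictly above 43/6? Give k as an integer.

k = 2

obs 1: x=4 → posterior Inverse-Gamma(17/2, 40)
obs 2: x=4 → posterior Inverse-Gamma(9, 72)
obs 3: x=1 → posterior Inverse-Gamma(19/2, 169/2)
obs 4: x=-4 → posterior Inverse-Gamma(10, 169/2)
obs 5: x=0 → posterior Inverse-Gamma(21/2, 185/2)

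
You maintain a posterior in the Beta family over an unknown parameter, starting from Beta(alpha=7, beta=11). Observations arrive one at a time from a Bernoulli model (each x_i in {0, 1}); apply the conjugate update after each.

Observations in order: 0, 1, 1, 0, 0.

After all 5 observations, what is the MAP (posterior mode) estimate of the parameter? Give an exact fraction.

8/21

obs 1: x=0 → posterior Beta(7, 12)
obs 2: x=1 → posterior Beta(8, 12)
obs 3: x=1 → posterior Beta(9, 12)
obs 4: x=0 → posterior Beta(9, 13)
obs 5: x=0 → posterior Beta(9, 14)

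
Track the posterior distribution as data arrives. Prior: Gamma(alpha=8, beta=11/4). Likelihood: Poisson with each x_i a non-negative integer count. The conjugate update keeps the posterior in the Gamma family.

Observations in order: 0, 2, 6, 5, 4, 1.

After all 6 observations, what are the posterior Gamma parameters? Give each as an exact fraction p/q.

obs 1: x=0 → posterior Gamma(8, 15/4)
obs 2: x=2 → posterior Gamma(10, 19/4)
obs 3: x=6 → posterior Gamma(16, 23/4)
obs 4: x=5 → posterior Gamma(21, 27/4)
obs 5: x=4 → posterior Gamma(25, 31/4)
obs 6: x=1 → posterior Gamma(26, 35/4)

alpha=26, beta=35/4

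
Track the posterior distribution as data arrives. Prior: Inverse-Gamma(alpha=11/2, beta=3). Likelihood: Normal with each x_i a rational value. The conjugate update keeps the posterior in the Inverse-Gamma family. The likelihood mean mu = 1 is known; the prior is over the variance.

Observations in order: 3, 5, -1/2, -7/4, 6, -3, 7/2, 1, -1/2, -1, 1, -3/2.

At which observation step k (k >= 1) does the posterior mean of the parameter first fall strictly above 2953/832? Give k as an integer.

k = 5

obs 1: x=3 → posterior Inverse-Gamma(6, 5)
obs 2: x=5 → posterior Inverse-Gamma(13/2, 13)
obs 3: x=-1/2 → posterior Inverse-Gamma(7, 113/8)
obs 4: x=-7/4 → posterior Inverse-Gamma(15/2, 573/32)
obs 5: x=6 → posterior Inverse-Gamma(8, 973/32)
obs 6: x=-3 → posterior Inverse-Gamma(17/2, 1229/32)
obs 7: x=7/2 → posterior Inverse-Gamma(9, 1329/32)
obs 8: x=1 → posterior Inverse-Gamma(19/2, 1329/32)
obs 9: x=-1/2 → posterior Inverse-Gamma(10, 1365/32)
obs 10: x=-1 → posterior Inverse-Gamma(21/2, 1429/32)
obs 11: x=1 → posterior Inverse-Gamma(11, 1429/32)
obs 12: x=-3/2 → posterior Inverse-Gamma(23/2, 1529/32)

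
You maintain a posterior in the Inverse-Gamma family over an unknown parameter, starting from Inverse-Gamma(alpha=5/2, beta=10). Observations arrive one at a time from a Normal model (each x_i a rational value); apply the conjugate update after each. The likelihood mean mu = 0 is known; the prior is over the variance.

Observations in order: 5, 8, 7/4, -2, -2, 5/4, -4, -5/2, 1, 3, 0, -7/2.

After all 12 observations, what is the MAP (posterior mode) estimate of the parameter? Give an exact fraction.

1329/152

obs 1: x=5 → posterior Inverse-Gamma(3, 45/2)
obs 2: x=8 → posterior Inverse-Gamma(7/2, 109/2)
obs 3: x=7/4 → posterior Inverse-Gamma(4, 1793/32)
obs 4: x=-2 → posterior Inverse-Gamma(9/2, 1857/32)
obs 5: x=-2 → posterior Inverse-Gamma(5, 1921/32)
obs 6: x=5/4 → posterior Inverse-Gamma(11/2, 973/16)
obs 7: x=-4 → posterior Inverse-Gamma(6, 1101/16)
obs 8: x=-5/2 → posterior Inverse-Gamma(13/2, 1151/16)
obs 9: x=1 → posterior Inverse-Gamma(7, 1159/16)
obs 10: x=3 → posterior Inverse-Gamma(15/2, 1231/16)
obs 11: x=0 → posterior Inverse-Gamma(8, 1231/16)
obs 12: x=-7/2 → posterior Inverse-Gamma(17/2, 1329/16)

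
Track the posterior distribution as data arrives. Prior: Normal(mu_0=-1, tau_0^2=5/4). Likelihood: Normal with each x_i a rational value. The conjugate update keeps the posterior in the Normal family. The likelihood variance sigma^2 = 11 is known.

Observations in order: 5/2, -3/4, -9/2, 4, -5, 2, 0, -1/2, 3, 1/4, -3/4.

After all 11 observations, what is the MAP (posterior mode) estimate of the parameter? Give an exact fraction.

-19/44

obs 1: x=5/2 → posterior Normal(-9/14, 55/49)
obs 2: x=-3/4 → posterior Normal(-47/72, 55/54)
obs 3: x=-9/2 → posterior Normal(-231/236, 55/59)
obs 4: x=4 → posterior Normal(-151/256, 55/64)
obs 5: x=-5 → posterior Normal(-251/276, 55/69)
obs 6: x=2 → posterior Normal(-211/296, 55/74)
obs 7: x=0 → posterior Normal(-211/316, 55/79)
obs 8: x=-1/2 → posterior Normal(-221/336, 55/84)
obs 9: x=3 → posterior Normal(-161/356, 55/89)
obs 10: x=1/4 → posterior Normal(-39/94, 55/94)
obs 11: x=-3/4 → posterior Normal(-19/44, 5/9)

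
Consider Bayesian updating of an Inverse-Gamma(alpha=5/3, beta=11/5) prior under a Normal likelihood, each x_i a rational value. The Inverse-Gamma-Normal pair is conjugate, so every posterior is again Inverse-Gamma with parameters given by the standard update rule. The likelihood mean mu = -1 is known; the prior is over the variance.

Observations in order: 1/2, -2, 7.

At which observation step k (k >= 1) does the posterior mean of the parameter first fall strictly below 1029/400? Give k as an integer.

obs 1: x=1/2 → posterior Inverse-Gamma(13/6, 133/40)
obs 2: x=-2 → posterior Inverse-Gamma(8/3, 153/40)
obs 3: x=7 → posterior Inverse-Gamma(19/6, 1433/40)

k = 2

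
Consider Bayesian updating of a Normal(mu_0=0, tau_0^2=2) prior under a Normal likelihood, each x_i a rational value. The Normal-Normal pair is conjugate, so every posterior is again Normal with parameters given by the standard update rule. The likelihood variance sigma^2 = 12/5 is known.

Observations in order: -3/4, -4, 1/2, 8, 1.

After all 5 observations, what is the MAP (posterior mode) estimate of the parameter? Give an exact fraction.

95/124

obs 1: x=-3/4 → posterior Normal(-15/44, 12/11)
obs 2: x=-4 → posterior Normal(-95/64, 3/4)
obs 3: x=1/2 → posterior Normal(-85/84, 4/7)
obs 4: x=8 → posterior Normal(75/104, 6/13)
obs 5: x=1 → posterior Normal(95/124, 12/31)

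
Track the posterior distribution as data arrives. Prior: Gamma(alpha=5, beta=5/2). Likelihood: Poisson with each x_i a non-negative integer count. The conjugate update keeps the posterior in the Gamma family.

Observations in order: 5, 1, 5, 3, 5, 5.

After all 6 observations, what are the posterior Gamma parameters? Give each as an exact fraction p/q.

obs 1: x=5 → posterior Gamma(10, 7/2)
obs 2: x=1 → posterior Gamma(11, 9/2)
obs 3: x=5 → posterior Gamma(16, 11/2)
obs 4: x=3 → posterior Gamma(19, 13/2)
obs 5: x=5 → posterior Gamma(24, 15/2)
obs 6: x=5 → posterior Gamma(29, 17/2)

alpha=29, beta=17/2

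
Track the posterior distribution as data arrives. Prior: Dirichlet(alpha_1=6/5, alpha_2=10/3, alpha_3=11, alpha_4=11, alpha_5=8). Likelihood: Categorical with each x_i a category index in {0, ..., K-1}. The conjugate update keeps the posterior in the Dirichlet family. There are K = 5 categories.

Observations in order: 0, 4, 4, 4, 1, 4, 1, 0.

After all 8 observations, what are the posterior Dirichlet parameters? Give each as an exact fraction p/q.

obs 1: x=0 → posterior Dirichlet(11/5, 10/3, 11, 11, 8)
obs 2: x=4 → posterior Dirichlet(11/5, 10/3, 11, 11, 9)
obs 3: x=4 → posterior Dirichlet(11/5, 10/3, 11, 11, 10)
obs 4: x=4 → posterior Dirichlet(11/5, 10/3, 11, 11, 11)
obs 5: x=1 → posterior Dirichlet(11/5, 13/3, 11, 11, 11)
obs 6: x=4 → posterior Dirichlet(11/5, 13/3, 11, 11, 12)
obs 7: x=1 → posterior Dirichlet(11/5, 16/3, 11, 11, 12)
obs 8: x=0 → posterior Dirichlet(16/5, 16/3, 11, 11, 12)

alpha_1=16/5, alpha_2=16/3, alpha_3=11, alpha_4=11, alpha_5=12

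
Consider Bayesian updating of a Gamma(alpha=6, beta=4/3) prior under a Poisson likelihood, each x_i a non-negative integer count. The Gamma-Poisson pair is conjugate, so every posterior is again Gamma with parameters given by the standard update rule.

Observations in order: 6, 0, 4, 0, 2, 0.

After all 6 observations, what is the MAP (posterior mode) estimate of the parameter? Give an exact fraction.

obs 1: x=6 → posterior Gamma(12, 7/3)
obs 2: x=0 → posterior Gamma(12, 10/3)
obs 3: x=4 → posterior Gamma(16, 13/3)
obs 4: x=0 → posterior Gamma(16, 16/3)
obs 5: x=2 → posterior Gamma(18, 19/3)
obs 6: x=0 → posterior Gamma(18, 22/3)

51/22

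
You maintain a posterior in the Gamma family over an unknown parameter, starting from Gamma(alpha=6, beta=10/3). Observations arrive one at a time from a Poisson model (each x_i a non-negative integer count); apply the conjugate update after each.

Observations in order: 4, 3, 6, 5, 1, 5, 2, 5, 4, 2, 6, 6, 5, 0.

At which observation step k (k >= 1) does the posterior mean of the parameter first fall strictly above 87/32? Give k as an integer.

obs 1: x=4 → posterior Gamma(10, 13/3)
obs 2: x=3 → posterior Gamma(13, 16/3)
obs 3: x=6 → posterior Gamma(19, 19/3)
obs 4: x=5 → posterior Gamma(24, 22/3)
obs 5: x=1 → posterior Gamma(25, 25/3)
obs 6: x=5 → posterior Gamma(30, 28/3)
obs 7: x=2 → posterior Gamma(32, 31/3)
obs 8: x=5 → posterior Gamma(37, 34/3)
obs 9: x=4 → posterior Gamma(41, 37/3)
obs 10: x=2 → posterior Gamma(43, 40/3)
obs 11: x=6 → posterior Gamma(49, 43/3)
obs 12: x=6 → posterior Gamma(55, 46/3)
obs 13: x=5 → posterior Gamma(60, 49/3)
obs 14: x=0 → posterior Gamma(60, 52/3)

k = 3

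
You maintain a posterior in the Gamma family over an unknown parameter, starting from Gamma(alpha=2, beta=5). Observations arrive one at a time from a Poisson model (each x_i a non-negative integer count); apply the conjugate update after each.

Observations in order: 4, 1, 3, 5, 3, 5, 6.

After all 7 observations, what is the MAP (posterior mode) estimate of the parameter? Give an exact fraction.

obs 1: x=4 → posterior Gamma(6, 6)
obs 2: x=1 → posterior Gamma(7, 7)
obs 3: x=3 → posterior Gamma(10, 8)
obs 4: x=5 → posterior Gamma(15, 9)
obs 5: x=3 → posterior Gamma(18, 10)
obs 6: x=5 → posterior Gamma(23, 11)
obs 7: x=6 → posterior Gamma(29, 12)

7/3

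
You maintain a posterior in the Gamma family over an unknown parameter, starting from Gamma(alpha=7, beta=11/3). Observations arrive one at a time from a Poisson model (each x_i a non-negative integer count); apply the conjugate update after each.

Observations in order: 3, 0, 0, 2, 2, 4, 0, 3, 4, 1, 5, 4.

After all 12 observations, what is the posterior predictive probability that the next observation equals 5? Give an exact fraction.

4669501595482889848894893729274418015437769595113994312866479818393/90949470177292823791503906250000000000000000000000000000000000000000

obs 1: x=3 → posterior Gamma(10, 14/3)
obs 2: x=0 → posterior Gamma(10, 17/3)
obs 3: x=0 → posterior Gamma(10, 20/3)
obs 4: x=2 → posterior Gamma(12, 23/3)
obs 5: x=2 → posterior Gamma(14, 26/3)
obs 6: x=4 → posterior Gamma(18, 29/3)
obs 7: x=0 → posterior Gamma(18, 32/3)
obs 8: x=3 → posterior Gamma(21, 35/3)
obs 9: x=4 → posterior Gamma(25, 38/3)
obs 10: x=1 → posterior Gamma(26, 41/3)
obs 11: x=5 → posterior Gamma(31, 44/3)
obs 12: x=4 → posterior Gamma(35, 47/3)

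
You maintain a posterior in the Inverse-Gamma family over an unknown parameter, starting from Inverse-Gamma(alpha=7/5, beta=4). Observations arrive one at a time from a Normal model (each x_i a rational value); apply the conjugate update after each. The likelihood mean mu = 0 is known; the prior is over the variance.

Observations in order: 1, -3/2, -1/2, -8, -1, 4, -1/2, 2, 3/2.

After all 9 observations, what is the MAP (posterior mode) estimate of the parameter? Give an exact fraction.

165/23

obs 1: x=1 → posterior Inverse-Gamma(19/10, 9/2)
obs 2: x=-3/2 → posterior Inverse-Gamma(12/5, 45/8)
obs 3: x=-1/2 → posterior Inverse-Gamma(29/10, 23/4)
obs 4: x=-8 → posterior Inverse-Gamma(17/5, 151/4)
obs 5: x=-1 → posterior Inverse-Gamma(39/10, 153/4)
obs 6: x=4 → posterior Inverse-Gamma(22/5, 185/4)
obs 7: x=-1/2 → posterior Inverse-Gamma(49/10, 371/8)
obs 8: x=2 → posterior Inverse-Gamma(27/5, 387/8)
obs 9: x=3/2 → posterior Inverse-Gamma(59/10, 99/2)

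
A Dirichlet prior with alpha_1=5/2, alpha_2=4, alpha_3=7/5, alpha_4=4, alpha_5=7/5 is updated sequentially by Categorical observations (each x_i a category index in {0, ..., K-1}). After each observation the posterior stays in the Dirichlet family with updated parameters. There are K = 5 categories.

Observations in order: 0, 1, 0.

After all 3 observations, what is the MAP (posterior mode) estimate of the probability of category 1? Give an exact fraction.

40/113

obs 1: x=0 → posterior Dirichlet(7/2, 4, 7/5, 4, 7/5)
obs 2: x=1 → posterior Dirichlet(7/2, 5, 7/5, 4, 7/5)
obs 3: x=0 → posterior Dirichlet(9/2, 5, 7/5, 4, 7/5)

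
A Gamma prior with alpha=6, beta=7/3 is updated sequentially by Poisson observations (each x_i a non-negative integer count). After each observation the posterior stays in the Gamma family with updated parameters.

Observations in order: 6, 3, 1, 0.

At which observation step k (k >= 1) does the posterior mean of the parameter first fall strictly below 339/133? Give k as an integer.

k = 4

obs 1: x=6 → posterior Gamma(12, 10/3)
obs 2: x=3 → posterior Gamma(15, 13/3)
obs 3: x=1 → posterior Gamma(16, 16/3)
obs 4: x=0 → posterior Gamma(16, 19/3)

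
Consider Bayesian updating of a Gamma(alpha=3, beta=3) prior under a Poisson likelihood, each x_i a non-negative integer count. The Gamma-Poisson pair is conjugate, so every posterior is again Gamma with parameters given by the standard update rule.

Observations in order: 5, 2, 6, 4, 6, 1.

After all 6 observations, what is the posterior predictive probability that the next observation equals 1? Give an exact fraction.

obs 1: x=5 → posterior Gamma(8, 4)
obs 2: x=2 → posterior Gamma(10, 5)
obs 3: x=6 → posterior Gamma(16, 6)
obs 4: x=4 → posterior Gamma(20, 7)
obs 5: x=6 → posterior Gamma(26, 8)
obs 6: x=1 → posterior Gamma(27, 9)

1570042899082081611640534563/10000000000000000000000000000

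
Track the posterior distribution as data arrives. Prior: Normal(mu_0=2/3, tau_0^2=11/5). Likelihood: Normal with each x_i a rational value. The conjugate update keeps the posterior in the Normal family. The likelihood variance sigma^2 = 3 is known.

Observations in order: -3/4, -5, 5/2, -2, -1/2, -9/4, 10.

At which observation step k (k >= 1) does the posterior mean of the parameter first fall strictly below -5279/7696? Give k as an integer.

obs 1: x=-3/4 → posterior Normal(7/104, 33/26)
obs 2: x=-5 → posterior Normal(-213/148, 33/37)
obs 3: x=5/2 → posterior Normal(-103/192, 11/16)
obs 4: x=-2 → posterior Normal(-191/236, 33/59)
obs 5: x=-1/2 → posterior Normal(-213/280, 33/70)
obs 6: x=-9/4 → posterior Normal(-26/27, 11/27)
obs 7: x=10 → posterior Normal(8/23, 33/92)

k = 2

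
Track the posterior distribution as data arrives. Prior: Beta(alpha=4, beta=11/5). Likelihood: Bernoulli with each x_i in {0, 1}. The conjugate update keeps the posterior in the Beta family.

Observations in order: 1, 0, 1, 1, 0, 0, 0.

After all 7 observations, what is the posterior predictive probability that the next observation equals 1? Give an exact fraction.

obs 1: x=1 → posterior Beta(5, 11/5)
obs 2: x=0 → posterior Beta(5, 16/5)
obs 3: x=1 → posterior Beta(6, 16/5)
obs 4: x=1 → posterior Beta(7, 16/5)
obs 5: x=0 → posterior Beta(7, 21/5)
obs 6: x=0 → posterior Beta(7, 26/5)
obs 7: x=0 → posterior Beta(7, 31/5)

35/66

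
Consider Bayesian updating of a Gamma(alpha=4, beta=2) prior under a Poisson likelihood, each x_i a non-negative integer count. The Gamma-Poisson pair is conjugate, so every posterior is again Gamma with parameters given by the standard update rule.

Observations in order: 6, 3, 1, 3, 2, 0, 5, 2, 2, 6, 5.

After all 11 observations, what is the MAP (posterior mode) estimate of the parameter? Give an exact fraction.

obs 1: x=6 → posterior Gamma(10, 3)
obs 2: x=3 → posterior Gamma(13, 4)
obs 3: x=1 → posterior Gamma(14, 5)
obs 4: x=3 → posterior Gamma(17, 6)
obs 5: x=2 → posterior Gamma(19, 7)
obs 6: x=0 → posterior Gamma(19, 8)
obs 7: x=5 → posterior Gamma(24, 9)
obs 8: x=2 → posterior Gamma(26, 10)
obs 9: x=2 → posterior Gamma(28, 11)
obs 10: x=6 → posterior Gamma(34, 12)
obs 11: x=5 → posterior Gamma(39, 13)

38/13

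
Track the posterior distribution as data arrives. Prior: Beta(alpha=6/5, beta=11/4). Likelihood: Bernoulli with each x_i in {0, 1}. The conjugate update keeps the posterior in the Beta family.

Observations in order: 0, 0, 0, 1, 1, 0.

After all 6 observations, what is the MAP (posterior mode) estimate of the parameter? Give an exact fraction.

44/159

obs 1: x=0 → posterior Beta(6/5, 15/4)
obs 2: x=0 → posterior Beta(6/5, 19/4)
obs 3: x=0 → posterior Beta(6/5, 23/4)
obs 4: x=1 → posterior Beta(11/5, 23/4)
obs 5: x=1 → posterior Beta(16/5, 23/4)
obs 6: x=0 → posterior Beta(16/5, 27/4)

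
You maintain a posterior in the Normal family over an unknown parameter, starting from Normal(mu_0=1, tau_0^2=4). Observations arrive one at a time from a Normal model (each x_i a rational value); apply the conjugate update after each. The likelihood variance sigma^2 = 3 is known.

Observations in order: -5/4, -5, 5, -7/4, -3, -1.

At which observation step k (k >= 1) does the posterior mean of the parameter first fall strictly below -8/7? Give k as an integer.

k = 2

obs 1: x=-5/4 → posterior Normal(-2/7, 12/7)
obs 2: x=-5 → posterior Normal(-2, 12/11)
obs 3: x=5 → posterior Normal(-2/15, 4/5)
obs 4: x=-7/4 → posterior Normal(-9/19, 12/19)
obs 5: x=-3 → posterior Normal(-21/23, 12/23)
obs 6: x=-1 → posterior Normal(-25/27, 4/9)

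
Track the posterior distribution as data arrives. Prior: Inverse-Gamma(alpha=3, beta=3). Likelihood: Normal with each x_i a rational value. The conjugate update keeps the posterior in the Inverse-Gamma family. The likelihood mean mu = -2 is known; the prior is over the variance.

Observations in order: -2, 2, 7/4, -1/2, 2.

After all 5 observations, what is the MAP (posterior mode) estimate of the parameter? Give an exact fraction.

obs 1: x=-2 → posterior Inverse-Gamma(7/2, 3)
obs 2: x=2 → posterior Inverse-Gamma(4, 11)
obs 3: x=7/4 → posterior Inverse-Gamma(9/2, 577/32)
obs 4: x=-1/2 → posterior Inverse-Gamma(5, 613/32)
obs 5: x=2 → posterior Inverse-Gamma(11/2, 869/32)

869/208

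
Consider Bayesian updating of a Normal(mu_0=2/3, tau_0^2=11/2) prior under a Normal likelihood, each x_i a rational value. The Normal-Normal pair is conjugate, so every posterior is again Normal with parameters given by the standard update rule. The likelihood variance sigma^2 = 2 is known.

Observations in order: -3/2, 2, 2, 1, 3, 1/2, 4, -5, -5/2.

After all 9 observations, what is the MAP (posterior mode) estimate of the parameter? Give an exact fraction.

obs 1: x=-3/2 → posterior Normal(-83/90, 22/15)
obs 2: x=2 → posterior Normal(49/156, 11/13)
obs 3: x=2 → posterior Normal(181/222, 22/37)
obs 4: x=1 → posterior Normal(247/288, 11/24)
obs 5: x=3 → posterior Normal(445/354, 22/59)
obs 6: x=1/2 → posterior Normal(239/210, 11/35)
obs 7: x=4 → posterior Normal(371/243, 22/81)
obs 8: x=-5 → posterior Normal(103/138, 11/46)
obs 9: x=-5/2 → posterior Normal(247/618, 22/103)

247/618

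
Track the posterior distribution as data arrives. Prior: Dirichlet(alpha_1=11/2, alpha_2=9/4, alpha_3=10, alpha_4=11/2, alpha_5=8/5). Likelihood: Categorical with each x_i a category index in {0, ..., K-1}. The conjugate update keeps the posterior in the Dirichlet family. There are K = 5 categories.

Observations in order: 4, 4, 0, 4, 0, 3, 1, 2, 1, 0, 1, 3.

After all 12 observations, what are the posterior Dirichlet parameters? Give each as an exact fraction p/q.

alpha_1=17/2, alpha_2=21/4, alpha_3=11, alpha_4=15/2, alpha_5=23/5

obs 1: x=4 → posterior Dirichlet(11/2, 9/4, 10, 11/2, 13/5)
obs 2: x=4 → posterior Dirichlet(11/2, 9/4, 10, 11/2, 18/5)
obs 3: x=0 → posterior Dirichlet(13/2, 9/4, 10, 11/2, 18/5)
obs 4: x=4 → posterior Dirichlet(13/2, 9/4, 10, 11/2, 23/5)
obs 5: x=0 → posterior Dirichlet(15/2, 9/4, 10, 11/2, 23/5)
obs 6: x=3 → posterior Dirichlet(15/2, 9/4, 10, 13/2, 23/5)
obs 7: x=1 → posterior Dirichlet(15/2, 13/4, 10, 13/2, 23/5)
obs 8: x=2 → posterior Dirichlet(15/2, 13/4, 11, 13/2, 23/5)
obs 9: x=1 → posterior Dirichlet(15/2, 17/4, 11, 13/2, 23/5)
obs 10: x=0 → posterior Dirichlet(17/2, 17/4, 11, 13/2, 23/5)
obs 11: x=1 → posterior Dirichlet(17/2, 21/4, 11, 13/2, 23/5)
obs 12: x=3 → posterior Dirichlet(17/2, 21/4, 11, 15/2, 23/5)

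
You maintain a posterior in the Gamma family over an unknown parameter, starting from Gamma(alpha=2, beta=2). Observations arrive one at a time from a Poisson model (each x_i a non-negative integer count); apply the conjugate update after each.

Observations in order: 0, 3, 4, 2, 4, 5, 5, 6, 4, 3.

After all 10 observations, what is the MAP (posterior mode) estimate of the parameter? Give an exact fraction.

obs 1: x=0 → posterior Gamma(2, 3)
obs 2: x=3 → posterior Gamma(5, 4)
obs 3: x=4 → posterior Gamma(9, 5)
obs 4: x=2 → posterior Gamma(11, 6)
obs 5: x=4 → posterior Gamma(15, 7)
obs 6: x=5 → posterior Gamma(20, 8)
obs 7: x=5 → posterior Gamma(25, 9)
obs 8: x=6 → posterior Gamma(31, 10)
obs 9: x=4 → posterior Gamma(35, 11)
obs 10: x=3 → posterior Gamma(38, 12)

37/12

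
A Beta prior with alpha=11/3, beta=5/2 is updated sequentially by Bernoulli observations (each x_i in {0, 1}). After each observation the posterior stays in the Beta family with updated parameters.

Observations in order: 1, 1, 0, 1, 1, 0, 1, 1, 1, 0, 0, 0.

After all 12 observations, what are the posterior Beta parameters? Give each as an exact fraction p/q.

alpha=32/3, beta=15/2

obs 1: x=1 → posterior Beta(14/3, 5/2)
obs 2: x=1 → posterior Beta(17/3, 5/2)
obs 3: x=0 → posterior Beta(17/3, 7/2)
obs 4: x=1 → posterior Beta(20/3, 7/2)
obs 5: x=1 → posterior Beta(23/3, 7/2)
obs 6: x=0 → posterior Beta(23/3, 9/2)
obs 7: x=1 → posterior Beta(26/3, 9/2)
obs 8: x=1 → posterior Beta(29/3, 9/2)
obs 9: x=1 → posterior Beta(32/3, 9/2)
obs 10: x=0 → posterior Beta(32/3, 11/2)
obs 11: x=0 → posterior Beta(32/3, 13/2)
obs 12: x=0 → posterior Beta(32/3, 15/2)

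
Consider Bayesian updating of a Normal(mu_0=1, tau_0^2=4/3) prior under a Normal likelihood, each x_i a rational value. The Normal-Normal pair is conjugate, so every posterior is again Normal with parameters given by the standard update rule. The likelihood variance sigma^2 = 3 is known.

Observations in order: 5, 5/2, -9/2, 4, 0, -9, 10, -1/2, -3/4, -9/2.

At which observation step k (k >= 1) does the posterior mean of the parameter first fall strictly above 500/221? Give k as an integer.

k = 2

obs 1: x=5 → posterior Normal(29/13, 12/13)
obs 2: x=5/2 → posterior Normal(39/17, 12/17)
obs 3: x=-9/2 → posterior Normal(1, 4/7)
obs 4: x=4 → posterior Normal(37/25, 12/25)
obs 5: x=0 → posterior Normal(37/29, 12/29)
obs 6: x=-9 → posterior Normal(1/33, 4/11)
obs 7: x=10 → posterior Normal(41/37, 12/37)
obs 8: x=-1/2 → posterior Normal(39/41, 12/41)
obs 9: x=-3/4 → posterior Normal(4/5, 4/15)
obs 10: x=-9/2 → posterior Normal(18/49, 12/49)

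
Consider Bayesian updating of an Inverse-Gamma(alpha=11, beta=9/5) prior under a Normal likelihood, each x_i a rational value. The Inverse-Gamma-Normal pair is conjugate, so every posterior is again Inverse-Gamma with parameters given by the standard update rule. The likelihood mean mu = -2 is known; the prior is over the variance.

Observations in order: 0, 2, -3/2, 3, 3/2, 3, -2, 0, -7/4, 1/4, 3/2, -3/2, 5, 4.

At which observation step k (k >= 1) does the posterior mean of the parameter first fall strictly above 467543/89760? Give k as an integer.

obs 1: x=0 → posterior Inverse-Gamma(23/2, 19/5)
obs 2: x=2 → posterior Inverse-Gamma(12, 59/5)
obs 3: x=-3/2 → posterior Inverse-Gamma(25/2, 477/40)
obs 4: x=3 → posterior Inverse-Gamma(13, 977/40)
obs 5: x=3/2 → posterior Inverse-Gamma(27/2, 611/20)
obs 6: x=3 → posterior Inverse-Gamma(14, 861/20)
obs 7: x=-2 → posterior Inverse-Gamma(29/2, 861/20)
obs 8: x=0 → posterior Inverse-Gamma(15, 901/20)
obs 9: x=-7/4 → posterior Inverse-Gamma(31/2, 7213/160)
obs 10: x=1/4 → posterior Inverse-Gamma(16, 3809/80)
obs 11: x=3/2 → posterior Inverse-Gamma(33/2, 4299/80)
obs 12: x=-3/2 → posterior Inverse-Gamma(17, 4309/80)
obs 13: x=5 → posterior Inverse-Gamma(35/2, 6269/80)
obs 14: x=4 → posterior Inverse-Gamma(18, 7709/80)

k = 14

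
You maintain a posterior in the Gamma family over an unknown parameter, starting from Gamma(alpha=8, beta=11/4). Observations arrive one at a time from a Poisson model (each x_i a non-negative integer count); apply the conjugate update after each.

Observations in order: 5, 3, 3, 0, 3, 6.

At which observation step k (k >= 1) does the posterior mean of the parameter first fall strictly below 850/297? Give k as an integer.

obs 1: x=5 → posterior Gamma(13, 15/4)
obs 2: x=3 → posterior Gamma(16, 19/4)
obs 3: x=3 → posterior Gamma(19, 23/4)
obs 4: x=0 → posterior Gamma(19, 27/4)
obs 5: x=3 → posterior Gamma(22, 31/4)
obs 6: x=6 → posterior Gamma(28, 35/4)

k = 4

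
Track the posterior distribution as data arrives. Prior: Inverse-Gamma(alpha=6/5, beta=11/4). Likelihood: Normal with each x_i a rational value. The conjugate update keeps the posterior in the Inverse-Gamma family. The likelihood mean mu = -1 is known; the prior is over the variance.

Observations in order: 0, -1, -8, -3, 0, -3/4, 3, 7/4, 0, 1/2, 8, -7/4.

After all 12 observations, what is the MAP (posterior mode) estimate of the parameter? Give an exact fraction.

13515/1312

obs 1: x=0 → posterior Inverse-Gamma(17/10, 13/4)
obs 2: x=-1 → posterior Inverse-Gamma(11/5, 13/4)
obs 3: x=-8 → posterior Inverse-Gamma(27/10, 111/4)
obs 4: x=-3 → posterior Inverse-Gamma(16/5, 119/4)
obs 5: x=0 → posterior Inverse-Gamma(37/10, 121/4)
obs 6: x=-3/4 → posterior Inverse-Gamma(21/5, 969/32)
obs 7: x=3 → posterior Inverse-Gamma(47/10, 1225/32)
obs 8: x=7/4 → posterior Inverse-Gamma(26/5, 673/16)
obs 9: x=0 → posterior Inverse-Gamma(57/10, 681/16)
obs 10: x=1/2 → posterior Inverse-Gamma(31/5, 699/16)
obs 11: x=8 → posterior Inverse-Gamma(67/10, 1347/16)
obs 12: x=-7/4 → posterior Inverse-Gamma(36/5, 2703/32)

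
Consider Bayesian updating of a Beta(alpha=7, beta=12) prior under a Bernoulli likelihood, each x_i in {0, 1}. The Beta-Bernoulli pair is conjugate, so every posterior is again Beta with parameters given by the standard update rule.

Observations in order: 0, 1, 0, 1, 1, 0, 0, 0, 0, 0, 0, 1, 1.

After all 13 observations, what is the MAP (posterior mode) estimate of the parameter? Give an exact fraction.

obs 1: x=0 → posterior Beta(7, 13)
obs 2: x=1 → posterior Beta(8, 13)
obs 3: x=0 → posterior Beta(8, 14)
obs 4: x=1 → posterior Beta(9, 14)
obs 5: x=1 → posterior Beta(10, 14)
obs 6: x=0 → posterior Beta(10, 15)
obs 7: x=0 → posterior Beta(10, 16)
obs 8: x=0 → posterior Beta(10, 17)
obs 9: x=0 → posterior Beta(10, 18)
obs 10: x=0 → posterior Beta(10, 19)
obs 11: x=0 → posterior Beta(10, 20)
obs 12: x=1 → posterior Beta(11, 20)
obs 13: x=1 → posterior Beta(12, 20)

11/30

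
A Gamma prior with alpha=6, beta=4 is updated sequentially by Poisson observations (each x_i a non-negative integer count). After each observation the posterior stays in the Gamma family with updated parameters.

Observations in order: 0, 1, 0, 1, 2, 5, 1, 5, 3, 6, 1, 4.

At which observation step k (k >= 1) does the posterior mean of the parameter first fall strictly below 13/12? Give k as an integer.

k = 3

obs 1: x=0 → posterior Gamma(6, 5)
obs 2: x=1 → posterior Gamma(7, 6)
obs 3: x=0 → posterior Gamma(7, 7)
obs 4: x=1 → posterior Gamma(8, 8)
obs 5: x=2 → posterior Gamma(10, 9)
obs 6: x=5 → posterior Gamma(15, 10)
obs 7: x=1 → posterior Gamma(16, 11)
obs 8: x=5 → posterior Gamma(21, 12)
obs 9: x=3 → posterior Gamma(24, 13)
obs 10: x=6 → posterior Gamma(30, 14)
obs 11: x=1 → posterior Gamma(31, 15)
obs 12: x=4 → posterior Gamma(35, 16)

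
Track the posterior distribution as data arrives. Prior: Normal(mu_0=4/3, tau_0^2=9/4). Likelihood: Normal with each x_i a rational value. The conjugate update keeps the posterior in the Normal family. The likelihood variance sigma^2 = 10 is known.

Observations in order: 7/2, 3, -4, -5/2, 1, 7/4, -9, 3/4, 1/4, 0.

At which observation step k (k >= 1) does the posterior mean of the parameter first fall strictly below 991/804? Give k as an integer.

obs 1: x=7/2 → posterior Normal(509/294, 90/49)
obs 2: x=3 → posterior Normal(671/348, 45/29)
obs 3: x=-4 → posterior Normal(455/402, 90/67)
obs 4: x=-5/2 → posterior Normal(40/57, 45/38)
obs 5: x=1 → posterior Normal(11/15, 18/17)
obs 6: x=7/4 → posterior Normal(937/1128, 45/47)
obs 7: x=-9 → posterior Normal(-35/1236, 90/103)
obs 8: x=3/4 → posterior Normal(23/672, 45/56)
obs 9: x=1/4 → posterior Normal(73/1452, 90/121)
obs 10: x=0 → posterior Normal(73/1560, 9/13)

k = 3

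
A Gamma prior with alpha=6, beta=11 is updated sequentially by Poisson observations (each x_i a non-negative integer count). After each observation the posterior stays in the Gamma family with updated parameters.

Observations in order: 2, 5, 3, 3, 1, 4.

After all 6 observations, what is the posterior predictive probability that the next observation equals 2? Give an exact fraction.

obs 1: x=2 → posterior Gamma(8, 12)
obs 2: x=5 → posterior Gamma(13, 13)
obs 3: x=3 → posterior Gamma(16, 14)
obs 4: x=3 → posterior Gamma(19, 15)
obs 5: x=1 → posterior Gamma(20, 16)
obs 6: x=4 → posterior Gamma(24, 17)

8486216782865297616087602928025/36132988816414656965872925540352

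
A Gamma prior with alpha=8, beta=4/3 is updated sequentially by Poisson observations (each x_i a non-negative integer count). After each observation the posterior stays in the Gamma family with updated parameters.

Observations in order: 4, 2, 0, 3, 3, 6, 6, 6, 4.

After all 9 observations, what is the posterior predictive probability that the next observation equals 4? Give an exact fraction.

obs 1: x=4 → posterior Gamma(12, 7/3)
obs 2: x=2 → posterior Gamma(14, 10/3)
obs 3: x=0 → posterior Gamma(14, 13/3)
obs 4: x=3 → posterior Gamma(17, 16/3)
obs 5: x=3 → posterior Gamma(20, 19/3)
obs 6: x=6 → posterior Gamma(26, 22/3)
obs 7: x=6 → posterior Gamma(32, 25/3)
obs 8: x=6 → posterior Gamma(38, 28/3)
obs 9: x=4 → posterior Gamma(42, 31/3)

5234170367740451355109345722974632661213312069065468017778819550463795/28056286254482683829045126019903137553319729554530417551182389907030016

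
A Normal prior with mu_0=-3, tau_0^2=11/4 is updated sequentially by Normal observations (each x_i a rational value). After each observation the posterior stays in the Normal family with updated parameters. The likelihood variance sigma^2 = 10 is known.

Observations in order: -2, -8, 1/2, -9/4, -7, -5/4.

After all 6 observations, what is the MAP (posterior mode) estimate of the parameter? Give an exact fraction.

obs 1: x=-2 → posterior Normal(-142/51, 110/51)
obs 2: x=-8 → posterior Normal(-115/31, 55/31)
obs 3: x=1/2 → posterior Normal(-449/146, 110/73)
obs 4: x=-9/4 → posterior Normal(-997/336, 55/42)
obs 5: x=-7 → posterior Normal(-261/76, 22/19)
obs 6: x=-5/4 → posterior Normal(-170/53, 55/53)

-170/53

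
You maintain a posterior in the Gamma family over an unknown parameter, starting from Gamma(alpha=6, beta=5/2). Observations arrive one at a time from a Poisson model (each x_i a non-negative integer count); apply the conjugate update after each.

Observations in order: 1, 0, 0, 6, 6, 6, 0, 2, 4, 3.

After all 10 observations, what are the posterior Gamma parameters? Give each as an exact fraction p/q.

alpha=34, beta=25/2

obs 1: x=1 → posterior Gamma(7, 7/2)
obs 2: x=0 → posterior Gamma(7, 9/2)
obs 3: x=0 → posterior Gamma(7, 11/2)
obs 4: x=6 → posterior Gamma(13, 13/2)
obs 5: x=6 → posterior Gamma(19, 15/2)
obs 6: x=6 → posterior Gamma(25, 17/2)
obs 7: x=0 → posterior Gamma(25, 19/2)
obs 8: x=2 → posterior Gamma(27, 21/2)
obs 9: x=4 → posterior Gamma(31, 23/2)
obs 10: x=3 → posterior Gamma(34, 25/2)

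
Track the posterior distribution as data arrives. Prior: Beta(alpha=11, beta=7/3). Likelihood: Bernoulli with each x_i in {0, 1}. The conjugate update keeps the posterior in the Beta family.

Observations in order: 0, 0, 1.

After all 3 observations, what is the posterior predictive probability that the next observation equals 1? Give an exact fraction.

36/49

obs 1: x=0 → posterior Beta(11, 10/3)
obs 2: x=0 → posterior Beta(11, 13/3)
obs 3: x=1 → posterior Beta(12, 13/3)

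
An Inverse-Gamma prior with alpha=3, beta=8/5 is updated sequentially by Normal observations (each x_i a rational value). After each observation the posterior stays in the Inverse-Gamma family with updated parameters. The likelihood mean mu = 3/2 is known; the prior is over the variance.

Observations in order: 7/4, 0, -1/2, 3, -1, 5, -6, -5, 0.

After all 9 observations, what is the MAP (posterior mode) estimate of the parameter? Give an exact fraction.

10481/1360

obs 1: x=7/4 → posterior Inverse-Gamma(7/2, 261/160)
obs 2: x=0 → posterior Inverse-Gamma(4, 441/160)
obs 3: x=-1/2 → posterior Inverse-Gamma(9/2, 761/160)
obs 4: x=3 → posterior Inverse-Gamma(5, 941/160)
obs 5: x=-1 → posterior Inverse-Gamma(11/2, 1441/160)
obs 6: x=5 → posterior Inverse-Gamma(6, 2421/160)
obs 7: x=-6 → posterior Inverse-Gamma(13/2, 6921/160)
obs 8: x=-5 → posterior Inverse-Gamma(7, 10301/160)
obs 9: x=0 → posterior Inverse-Gamma(15/2, 10481/160)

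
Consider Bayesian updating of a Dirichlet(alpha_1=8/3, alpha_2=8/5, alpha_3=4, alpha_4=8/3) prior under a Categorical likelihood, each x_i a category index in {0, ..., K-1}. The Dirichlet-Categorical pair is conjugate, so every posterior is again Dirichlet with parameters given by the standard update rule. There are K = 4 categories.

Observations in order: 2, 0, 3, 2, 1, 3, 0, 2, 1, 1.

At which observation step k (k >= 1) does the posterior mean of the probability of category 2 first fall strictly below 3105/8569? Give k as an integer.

k = 3

obs 1: x=2 → posterior Dirichlet(8/3, 8/5, 5, 8/3)
obs 2: x=0 → posterior Dirichlet(11/3, 8/5, 5, 8/3)
obs 3: x=3 → posterior Dirichlet(11/3, 8/5, 5, 11/3)
obs 4: x=2 → posterior Dirichlet(11/3, 8/5, 6, 11/3)
obs 5: x=1 → posterior Dirichlet(11/3, 13/5, 6, 11/3)
obs 6: x=3 → posterior Dirichlet(11/3, 13/5, 6, 14/3)
obs 7: x=0 → posterior Dirichlet(14/3, 13/5, 6, 14/3)
obs 8: x=2 → posterior Dirichlet(14/3, 13/5, 7, 14/3)
obs 9: x=1 → posterior Dirichlet(14/3, 18/5, 7, 14/3)
obs 10: x=1 → posterior Dirichlet(14/3, 23/5, 7, 14/3)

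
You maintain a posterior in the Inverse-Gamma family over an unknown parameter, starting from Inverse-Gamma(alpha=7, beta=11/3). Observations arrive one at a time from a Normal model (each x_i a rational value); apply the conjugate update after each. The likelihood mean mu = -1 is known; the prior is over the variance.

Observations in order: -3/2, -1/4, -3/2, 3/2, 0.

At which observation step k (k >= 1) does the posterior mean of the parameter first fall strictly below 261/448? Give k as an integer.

obs 1: x=-3/2 → posterior Inverse-Gamma(15/2, 91/24)
obs 2: x=-1/4 → posterior Inverse-Gamma(8, 391/96)
obs 3: x=-3/2 → posterior Inverse-Gamma(17/2, 403/96)
obs 4: x=3/2 → posterior Inverse-Gamma(9, 703/96)
obs 5: x=0 → posterior Inverse-Gamma(19/2, 751/96)

k = 2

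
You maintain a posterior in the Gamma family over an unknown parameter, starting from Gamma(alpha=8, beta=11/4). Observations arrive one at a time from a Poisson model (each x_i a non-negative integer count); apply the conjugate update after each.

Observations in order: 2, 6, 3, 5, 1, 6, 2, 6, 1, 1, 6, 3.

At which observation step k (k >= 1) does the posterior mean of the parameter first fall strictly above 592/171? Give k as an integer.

k = 4

obs 1: x=2 → posterior Gamma(10, 15/4)
obs 2: x=6 → posterior Gamma(16, 19/4)
obs 3: x=3 → posterior Gamma(19, 23/4)
obs 4: x=5 → posterior Gamma(24, 27/4)
obs 5: x=1 → posterior Gamma(25, 31/4)
obs 6: x=6 → posterior Gamma(31, 35/4)
obs 7: x=2 → posterior Gamma(33, 39/4)
obs 8: x=6 → posterior Gamma(39, 43/4)
obs 9: x=1 → posterior Gamma(40, 47/4)
obs 10: x=1 → posterior Gamma(41, 51/4)
obs 11: x=6 → posterior Gamma(47, 55/4)
obs 12: x=3 → posterior Gamma(50, 59/4)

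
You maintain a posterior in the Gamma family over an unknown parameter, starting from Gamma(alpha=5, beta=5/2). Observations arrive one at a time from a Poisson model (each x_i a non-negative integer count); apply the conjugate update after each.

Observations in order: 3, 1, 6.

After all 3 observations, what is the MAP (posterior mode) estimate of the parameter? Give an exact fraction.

obs 1: x=3 → posterior Gamma(8, 7/2)
obs 2: x=1 → posterior Gamma(9, 9/2)
obs 3: x=6 → posterior Gamma(15, 11/2)

28/11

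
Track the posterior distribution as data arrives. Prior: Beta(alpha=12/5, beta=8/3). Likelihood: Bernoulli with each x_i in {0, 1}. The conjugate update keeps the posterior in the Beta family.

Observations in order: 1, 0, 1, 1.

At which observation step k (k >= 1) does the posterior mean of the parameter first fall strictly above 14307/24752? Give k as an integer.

obs 1: x=1 → posterior Beta(17/5, 8/3)
obs 2: x=0 → posterior Beta(17/5, 11/3)
obs 3: x=1 → posterior Beta(22/5, 11/3)
obs 4: x=1 → posterior Beta(27/5, 11/3)

k = 4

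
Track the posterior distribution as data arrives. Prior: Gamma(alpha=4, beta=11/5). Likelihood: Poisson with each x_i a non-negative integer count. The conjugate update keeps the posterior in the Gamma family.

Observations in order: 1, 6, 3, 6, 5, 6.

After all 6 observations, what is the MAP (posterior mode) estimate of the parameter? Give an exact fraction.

150/41

obs 1: x=1 → posterior Gamma(5, 16/5)
obs 2: x=6 → posterior Gamma(11, 21/5)
obs 3: x=3 → posterior Gamma(14, 26/5)
obs 4: x=6 → posterior Gamma(20, 31/5)
obs 5: x=5 → posterior Gamma(25, 36/5)
obs 6: x=6 → posterior Gamma(31, 41/5)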